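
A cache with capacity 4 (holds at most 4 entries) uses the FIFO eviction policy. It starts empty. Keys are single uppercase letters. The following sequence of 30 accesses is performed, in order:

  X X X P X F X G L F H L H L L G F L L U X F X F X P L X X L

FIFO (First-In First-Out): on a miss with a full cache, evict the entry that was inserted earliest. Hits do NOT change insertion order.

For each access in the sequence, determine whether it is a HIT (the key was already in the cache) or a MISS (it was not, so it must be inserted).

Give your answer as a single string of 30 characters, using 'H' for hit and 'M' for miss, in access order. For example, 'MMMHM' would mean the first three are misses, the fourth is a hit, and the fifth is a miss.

Answer: MHHMHMHMMHMHHHHHHHHMMMHHHMMHHH

Derivation:
FIFO simulation (capacity=4):
  1. access X: MISS. Cache (old->new): [X]
  2. access X: HIT. Cache (old->new): [X]
  3. access X: HIT. Cache (old->new): [X]
  4. access P: MISS. Cache (old->new): [X P]
  5. access X: HIT. Cache (old->new): [X P]
  6. access F: MISS. Cache (old->new): [X P F]
  7. access X: HIT. Cache (old->new): [X P F]
  8. access G: MISS. Cache (old->new): [X P F G]
  9. access L: MISS, evict X. Cache (old->new): [P F G L]
  10. access F: HIT. Cache (old->new): [P F G L]
  11. access H: MISS, evict P. Cache (old->new): [F G L H]
  12. access L: HIT. Cache (old->new): [F G L H]
  13. access H: HIT. Cache (old->new): [F G L H]
  14. access L: HIT. Cache (old->new): [F G L H]
  15. access L: HIT. Cache (old->new): [F G L H]
  16. access G: HIT. Cache (old->new): [F G L H]
  17. access F: HIT. Cache (old->new): [F G L H]
  18. access L: HIT. Cache (old->new): [F G L H]
  19. access L: HIT. Cache (old->new): [F G L H]
  20. access U: MISS, evict F. Cache (old->new): [G L H U]
  21. access X: MISS, evict G. Cache (old->new): [L H U X]
  22. access F: MISS, evict L. Cache (old->new): [H U X F]
  23. access X: HIT. Cache (old->new): [H U X F]
  24. access F: HIT. Cache (old->new): [H U X F]
  25. access X: HIT. Cache (old->new): [H U X F]
  26. access P: MISS, evict H. Cache (old->new): [U X F P]
  27. access L: MISS, evict U. Cache (old->new): [X F P L]
  28. access X: HIT. Cache (old->new): [X F P L]
  29. access X: HIT. Cache (old->new): [X F P L]
  30. access L: HIT. Cache (old->new): [X F P L]
Total: 19 hits, 11 misses, 7 evictions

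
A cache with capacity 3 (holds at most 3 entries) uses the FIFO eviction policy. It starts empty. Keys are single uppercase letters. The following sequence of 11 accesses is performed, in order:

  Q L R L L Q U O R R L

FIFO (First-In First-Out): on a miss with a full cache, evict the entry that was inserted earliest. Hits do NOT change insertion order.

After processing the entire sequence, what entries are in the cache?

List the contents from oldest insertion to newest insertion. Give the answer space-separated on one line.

Answer: U O L

Derivation:
FIFO simulation (capacity=3):
  1. access Q: MISS. Cache (old->new): [Q]
  2. access L: MISS. Cache (old->new): [Q L]
  3. access R: MISS. Cache (old->new): [Q L R]
  4. access L: HIT. Cache (old->new): [Q L R]
  5. access L: HIT. Cache (old->new): [Q L R]
  6. access Q: HIT. Cache (old->new): [Q L R]
  7. access U: MISS, evict Q. Cache (old->new): [L R U]
  8. access O: MISS, evict L. Cache (old->new): [R U O]
  9. access R: HIT. Cache (old->new): [R U O]
  10. access R: HIT. Cache (old->new): [R U O]
  11. access L: MISS, evict R. Cache (old->new): [U O L]
Total: 5 hits, 6 misses, 3 evictions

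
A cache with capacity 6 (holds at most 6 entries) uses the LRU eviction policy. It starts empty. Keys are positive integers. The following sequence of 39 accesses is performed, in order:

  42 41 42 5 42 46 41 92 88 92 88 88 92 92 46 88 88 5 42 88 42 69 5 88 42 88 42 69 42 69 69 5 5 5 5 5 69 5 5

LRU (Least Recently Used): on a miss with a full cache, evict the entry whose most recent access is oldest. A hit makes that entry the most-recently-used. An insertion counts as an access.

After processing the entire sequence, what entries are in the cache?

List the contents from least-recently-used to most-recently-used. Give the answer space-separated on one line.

LRU simulation (capacity=6):
  1. access 42: MISS. Cache (LRU->MRU): [42]
  2. access 41: MISS. Cache (LRU->MRU): [42 41]
  3. access 42: HIT. Cache (LRU->MRU): [41 42]
  4. access 5: MISS. Cache (LRU->MRU): [41 42 5]
  5. access 42: HIT. Cache (LRU->MRU): [41 5 42]
  6. access 46: MISS. Cache (LRU->MRU): [41 5 42 46]
  7. access 41: HIT. Cache (LRU->MRU): [5 42 46 41]
  8. access 92: MISS. Cache (LRU->MRU): [5 42 46 41 92]
  9. access 88: MISS. Cache (LRU->MRU): [5 42 46 41 92 88]
  10. access 92: HIT. Cache (LRU->MRU): [5 42 46 41 88 92]
  11. access 88: HIT. Cache (LRU->MRU): [5 42 46 41 92 88]
  12. access 88: HIT. Cache (LRU->MRU): [5 42 46 41 92 88]
  13. access 92: HIT. Cache (LRU->MRU): [5 42 46 41 88 92]
  14. access 92: HIT. Cache (LRU->MRU): [5 42 46 41 88 92]
  15. access 46: HIT. Cache (LRU->MRU): [5 42 41 88 92 46]
  16. access 88: HIT. Cache (LRU->MRU): [5 42 41 92 46 88]
  17. access 88: HIT. Cache (LRU->MRU): [5 42 41 92 46 88]
  18. access 5: HIT. Cache (LRU->MRU): [42 41 92 46 88 5]
  19. access 42: HIT. Cache (LRU->MRU): [41 92 46 88 5 42]
  20. access 88: HIT. Cache (LRU->MRU): [41 92 46 5 42 88]
  21. access 42: HIT. Cache (LRU->MRU): [41 92 46 5 88 42]
  22. access 69: MISS, evict 41. Cache (LRU->MRU): [92 46 5 88 42 69]
  23. access 5: HIT. Cache (LRU->MRU): [92 46 88 42 69 5]
  24. access 88: HIT. Cache (LRU->MRU): [92 46 42 69 5 88]
  25. access 42: HIT. Cache (LRU->MRU): [92 46 69 5 88 42]
  26. access 88: HIT. Cache (LRU->MRU): [92 46 69 5 42 88]
  27. access 42: HIT. Cache (LRU->MRU): [92 46 69 5 88 42]
  28. access 69: HIT. Cache (LRU->MRU): [92 46 5 88 42 69]
  29. access 42: HIT. Cache (LRU->MRU): [92 46 5 88 69 42]
  30. access 69: HIT. Cache (LRU->MRU): [92 46 5 88 42 69]
  31. access 69: HIT. Cache (LRU->MRU): [92 46 5 88 42 69]
  32. access 5: HIT. Cache (LRU->MRU): [92 46 88 42 69 5]
  33. access 5: HIT. Cache (LRU->MRU): [92 46 88 42 69 5]
  34. access 5: HIT. Cache (LRU->MRU): [92 46 88 42 69 5]
  35. access 5: HIT. Cache (LRU->MRU): [92 46 88 42 69 5]
  36. access 5: HIT. Cache (LRU->MRU): [92 46 88 42 69 5]
  37. access 69: HIT. Cache (LRU->MRU): [92 46 88 42 5 69]
  38. access 5: HIT. Cache (LRU->MRU): [92 46 88 42 69 5]
  39. access 5: HIT. Cache (LRU->MRU): [92 46 88 42 69 5]
Total: 32 hits, 7 misses, 1 evictions

Answer: 92 46 88 42 69 5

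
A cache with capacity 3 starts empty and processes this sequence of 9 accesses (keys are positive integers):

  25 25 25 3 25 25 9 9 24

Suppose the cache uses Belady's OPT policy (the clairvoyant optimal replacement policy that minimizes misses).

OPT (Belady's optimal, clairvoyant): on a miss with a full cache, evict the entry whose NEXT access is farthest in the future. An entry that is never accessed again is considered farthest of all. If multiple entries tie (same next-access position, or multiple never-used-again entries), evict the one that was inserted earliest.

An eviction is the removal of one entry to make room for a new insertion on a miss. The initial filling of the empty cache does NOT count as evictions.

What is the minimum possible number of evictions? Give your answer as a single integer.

Answer: 1

Derivation:
OPT (Belady) simulation (capacity=3):
  1. access 25: MISS. Cache: [25]
  2. access 25: HIT. Next use of 25: step 3. Cache: [25]
  3. access 25: HIT. Next use of 25: step 5. Cache: [25]
  4. access 3: MISS. Cache: [25 3]
  5. access 25: HIT. Next use of 25: step 6. Cache: [25 3]
  6. access 25: HIT. Next use of 25: never. Cache: [25 3]
  7. access 9: MISS. Cache: [25 3 9]
  8. access 9: HIT. Next use of 9: never. Cache: [25 3 9]
  9. access 24: MISS, evict 25 (next use: never). Cache: [3 9 24]
Total: 5 hits, 4 misses, 1 evictions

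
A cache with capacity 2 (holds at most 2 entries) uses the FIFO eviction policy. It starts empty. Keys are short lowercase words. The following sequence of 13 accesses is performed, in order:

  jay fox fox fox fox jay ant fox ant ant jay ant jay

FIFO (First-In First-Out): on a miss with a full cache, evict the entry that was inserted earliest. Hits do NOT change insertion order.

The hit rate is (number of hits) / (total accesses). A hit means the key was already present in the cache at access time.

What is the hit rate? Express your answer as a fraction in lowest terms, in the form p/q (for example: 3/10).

FIFO simulation (capacity=2):
  1. access jay: MISS. Cache (old->new): [jay]
  2. access fox: MISS. Cache (old->new): [jay fox]
  3. access fox: HIT. Cache (old->new): [jay fox]
  4. access fox: HIT. Cache (old->new): [jay fox]
  5. access fox: HIT. Cache (old->new): [jay fox]
  6. access jay: HIT. Cache (old->new): [jay fox]
  7. access ant: MISS, evict jay. Cache (old->new): [fox ant]
  8. access fox: HIT. Cache (old->new): [fox ant]
  9. access ant: HIT. Cache (old->new): [fox ant]
  10. access ant: HIT. Cache (old->new): [fox ant]
  11. access jay: MISS, evict fox. Cache (old->new): [ant jay]
  12. access ant: HIT. Cache (old->new): [ant jay]
  13. access jay: HIT. Cache (old->new): [ant jay]
Total: 9 hits, 4 misses, 2 evictions

Hit rate = 9/13

Answer: 9/13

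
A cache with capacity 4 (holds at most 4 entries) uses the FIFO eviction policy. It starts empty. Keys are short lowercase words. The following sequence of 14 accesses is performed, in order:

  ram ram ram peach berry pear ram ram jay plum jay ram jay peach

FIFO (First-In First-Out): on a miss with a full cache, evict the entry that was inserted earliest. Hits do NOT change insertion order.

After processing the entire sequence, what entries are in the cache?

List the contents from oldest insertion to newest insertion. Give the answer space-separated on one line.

Answer: jay plum ram peach

Derivation:
FIFO simulation (capacity=4):
  1. access ram: MISS. Cache (old->new): [ram]
  2. access ram: HIT. Cache (old->new): [ram]
  3. access ram: HIT. Cache (old->new): [ram]
  4. access peach: MISS. Cache (old->new): [ram peach]
  5. access berry: MISS. Cache (old->new): [ram peach berry]
  6. access pear: MISS. Cache (old->new): [ram peach berry pear]
  7. access ram: HIT. Cache (old->new): [ram peach berry pear]
  8. access ram: HIT. Cache (old->new): [ram peach berry pear]
  9. access jay: MISS, evict ram. Cache (old->new): [peach berry pear jay]
  10. access plum: MISS, evict peach. Cache (old->new): [berry pear jay plum]
  11. access jay: HIT. Cache (old->new): [berry pear jay plum]
  12. access ram: MISS, evict berry. Cache (old->new): [pear jay plum ram]
  13. access jay: HIT. Cache (old->new): [pear jay plum ram]
  14. access peach: MISS, evict pear. Cache (old->new): [jay plum ram peach]
Total: 6 hits, 8 misses, 4 evictions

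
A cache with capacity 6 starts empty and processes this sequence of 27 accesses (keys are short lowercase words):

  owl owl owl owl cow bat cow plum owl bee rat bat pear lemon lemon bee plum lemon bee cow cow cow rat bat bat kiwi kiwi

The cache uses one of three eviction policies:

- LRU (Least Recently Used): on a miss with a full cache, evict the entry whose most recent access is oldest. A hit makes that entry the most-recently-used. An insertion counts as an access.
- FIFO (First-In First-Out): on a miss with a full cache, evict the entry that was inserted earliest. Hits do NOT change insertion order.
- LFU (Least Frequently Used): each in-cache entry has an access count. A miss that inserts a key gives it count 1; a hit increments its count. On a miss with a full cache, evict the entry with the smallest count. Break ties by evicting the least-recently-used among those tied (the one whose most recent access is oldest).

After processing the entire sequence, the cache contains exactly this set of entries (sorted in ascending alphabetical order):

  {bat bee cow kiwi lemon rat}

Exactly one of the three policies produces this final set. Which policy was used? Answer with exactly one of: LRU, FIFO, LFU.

Simulating under each policy and comparing final sets:
  LRU: final set = {bat bee cow kiwi lemon rat} -> MATCHES target
  FIFO: final set = {bat cow kiwi lemon pear rat} -> differs
  LFU: final set = {bat bee cow kiwi lemon owl} -> differs
Only LRU produces the target set.

Answer: LRU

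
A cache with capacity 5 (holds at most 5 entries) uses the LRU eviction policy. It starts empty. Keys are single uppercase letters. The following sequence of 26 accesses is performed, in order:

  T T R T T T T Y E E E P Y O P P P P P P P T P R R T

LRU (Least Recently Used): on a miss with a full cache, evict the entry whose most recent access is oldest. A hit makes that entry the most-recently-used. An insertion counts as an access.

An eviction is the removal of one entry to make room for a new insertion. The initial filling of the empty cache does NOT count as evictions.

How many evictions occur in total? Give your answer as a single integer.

LRU simulation (capacity=5):
  1. access T: MISS. Cache (LRU->MRU): [T]
  2. access T: HIT. Cache (LRU->MRU): [T]
  3. access R: MISS. Cache (LRU->MRU): [T R]
  4. access T: HIT. Cache (LRU->MRU): [R T]
  5. access T: HIT. Cache (LRU->MRU): [R T]
  6. access T: HIT. Cache (LRU->MRU): [R T]
  7. access T: HIT. Cache (LRU->MRU): [R T]
  8. access Y: MISS. Cache (LRU->MRU): [R T Y]
  9. access E: MISS. Cache (LRU->MRU): [R T Y E]
  10. access E: HIT. Cache (LRU->MRU): [R T Y E]
  11. access E: HIT. Cache (LRU->MRU): [R T Y E]
  12. access P: MISS. Cache (LRU->MRU): [R T Y E P]
  13. access Y: HIT. Cache (LRU->MRU): [R T E P Y]
  14. access O: MISS, evict R. Cache (LRU->MRU): [T E P Y O]
  15. access P: HIT. Cache (LRU->MRU): [T E Y O P]
  16. access P: HIT. Cache (LRU->MRU): [T E Y O P]
  17. access P: HIT. Cache (LRU->MRU): [T E Y O P]
  18. access P: HIT. Cache (LRU->MRU): [T E Y O P]
  19. access P: HIT. Cache (LRU->MRU): [T E Y O P]
  20. access P: HIT. Cache (LRU->MRU): [T E Y O P]
  21. access P: HIT. Cache (LRU->MRU): [T E Y O P]
  22. access T: HIT. Cache (LRU->MRU): [E Y O P T]
  23. access P: HIT. Cache (LRU->MRU): [E Y O T P]
  24. access R: MISS, evict E. Cache (LRU->MRU): [Y O T P R]
  25. access R: HIT. Cache (LRU->MRU): [Y O T P R]
  26. access T: HIT. Cache (LRU->MRU): [Y O P R T]
Total: 19 hits, 7 misses, 2 evictions

Answer: 2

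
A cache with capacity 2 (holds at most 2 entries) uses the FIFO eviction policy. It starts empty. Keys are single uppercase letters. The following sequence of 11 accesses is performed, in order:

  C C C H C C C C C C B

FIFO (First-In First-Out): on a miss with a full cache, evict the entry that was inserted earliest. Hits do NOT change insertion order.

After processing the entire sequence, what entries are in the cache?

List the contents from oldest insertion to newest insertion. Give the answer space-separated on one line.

Answer: H B

Derivation:
FIFO simulation (capacity=2):
  1. access C: MISS. Cache (old->new): [C]
  2. access C: HIT. Cache (old->new): [C]
  3. access C: HIT. Cache (old->new): [C]
  4. access H: MISS. Cache (old->new): [C H]
  5. access C: HIT. Cache (old->new): [C H]
  6. access C: HIT. Cache (old->new): [C H]
  7. access C: HIT. Cache (old->new): [C H]
  8. access C: HIT. Cache (old->new): [C H]
  9. access C: HIT. Cache (old->new): [C H]
  10. access C: HIT. Cache (old->new): [C H]
  11. access B: MISS, evict C. Cache (old->new): [H B]
Total: 8 hits, 3 misses, 1 evictions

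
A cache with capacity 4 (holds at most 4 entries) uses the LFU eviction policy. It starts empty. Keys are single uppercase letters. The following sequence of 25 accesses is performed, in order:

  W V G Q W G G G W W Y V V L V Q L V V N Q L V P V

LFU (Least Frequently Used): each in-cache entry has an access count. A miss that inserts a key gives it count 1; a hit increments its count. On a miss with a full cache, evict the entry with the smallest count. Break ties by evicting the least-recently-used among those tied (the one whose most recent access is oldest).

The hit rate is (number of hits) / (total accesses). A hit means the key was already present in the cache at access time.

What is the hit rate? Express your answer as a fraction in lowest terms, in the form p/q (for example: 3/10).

LFU simulation (capacity=4):
  1. access W: MISS. Cache: [W(c=1)]
  2. access V: MISS. Cache: [W(c=1) V(c=1)]
  3. access G: MISS. Cache: [W(c=1) V(c=1) G(c=1)]
  4. access Q: MISS. Cache: [W(c=1) V(c=1) G(c=1) Q(c=1)]
  5. access W: HIT, count now 2. Cache: [V(c=1) G(c=1) Q(c=1) W(c=2)]
  6. access G: HIT, count now 2. Cache: [V(c=1) Q(c=1) W(c=2) G(c=2)]
  7. access G: HIT, count now 3. Cache: [V(c=1) Q(c=1) W(c=2) G(c=3)]
  8. access G: HIT, count now 4. Cache: [V(c=1) Q(c=1) W(c=2) G(c=4)]
  9. access W: HIT, count now 3. Cache: [V(c=1) Q(c=1) W(c=3) G(c=4)]
  10. access W: HIT, count now 4. Cache: [V(c=1) Q(c=1) G(c=4) W(c=4)]
  11. access Y: MISS, evict V(c=1). Cache: [Q(c=1) Y(c=1) G(c=4) W(c=4)]
  12. access V: MISS, evict Q(c=1). Cache: [Y(c=1) V(c=1) G(c=4) W(c=4)]
  13. access V: HIT, count now 2. Cache: [Y(c=1) V(c=2) G(c=4) W(c=4)]
  14. access L: MISS, evict Y(c=1). Cache: [L(c=1) V(c=2) G(c=4) W(c=4)]
  15. access V: HIT, count now 3. Cache: [L(c=1) V(c=3) G(c=4) W(c=4)]
  16. access Q: MISS, evict L(c=1). Cache: [Q(c=1) V(c=3) G(c=4) W(c=4)]
  17. access L: MISS, evict Q(c=1). Cache: [L(c=1) V(c=3) G(c=4) W(c=4)]
  18. access V: HIT, count now 4. Cache: [L(c=1) G(c=4) W(c=4) V(c=4)]
  19. access V: HIT, count now 5. Cache: [L(c=1) G(c=4) W(c=4) V(c=5)]
  20. access N: MISS, evict L(c=1). Cache: [N(c=1) G(c=4) W(c=4) V(c=5)]
  21. access Q: MISS, evict N(c=1). Cache: [Q(c=1) G(c=4) W(c=4) V(c=5)]
  22. access L: MISS, evict Q(c=1). Cache: [L(c=1) G(c=4) W(c=4) V(c=5)]
  23. access V: HIT, count now 6. Cache: [L(c=1) G(c=4) W(c=4) V(c=6)]
  24. access P: MISS, evict L(c=1). Cache: [P(c=1) G(c=4) W(c=4) V(c=6)]
  25. access V: HIT, count now 7. Cache: [P(c=1) G(c=4) W(c=4) V(c=7)]
Total: 12 hits, 13 misses, 9 evictions

Hit rate = 12/25

Answer: 12/25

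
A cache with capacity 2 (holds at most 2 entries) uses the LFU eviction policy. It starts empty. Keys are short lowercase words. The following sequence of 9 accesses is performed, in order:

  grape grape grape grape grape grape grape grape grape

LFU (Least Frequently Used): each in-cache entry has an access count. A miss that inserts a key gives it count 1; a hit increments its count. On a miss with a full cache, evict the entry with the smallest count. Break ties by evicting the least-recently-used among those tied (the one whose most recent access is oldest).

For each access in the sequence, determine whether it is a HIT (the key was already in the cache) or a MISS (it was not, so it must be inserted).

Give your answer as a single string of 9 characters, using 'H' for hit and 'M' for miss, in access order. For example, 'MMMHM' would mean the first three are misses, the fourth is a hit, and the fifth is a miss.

Answer: MHHHHHHHH

Derivation:
LFU simulation (capacity=2):
  1. access grape: MISS. Cache: [grape(c=1)]
  2. access grape: HIT, count now 2. Cache: [grape(c=2)]
  3. access grape: HIT, count now 3. Cache: [grape(c=3)]
  4. access grape: HIT, count now 4. Cache: [grape(c=4)]
  5. access grape: HIT, count now 5. Cache: [grape(c=5)]
  6. access grape: HIT, count now 6. Cache: [grape(c=6)]
  7. access grape: HIT, count now 7. Cache: [grape(c=7)]
  8. access grape: HIT, count now 8. Cache: [grape(c=8)]
  9. access grape: HIT, count now 9. Cache: [grape(c=9)]
Total: 8 hits, 1 misses, 0 evictions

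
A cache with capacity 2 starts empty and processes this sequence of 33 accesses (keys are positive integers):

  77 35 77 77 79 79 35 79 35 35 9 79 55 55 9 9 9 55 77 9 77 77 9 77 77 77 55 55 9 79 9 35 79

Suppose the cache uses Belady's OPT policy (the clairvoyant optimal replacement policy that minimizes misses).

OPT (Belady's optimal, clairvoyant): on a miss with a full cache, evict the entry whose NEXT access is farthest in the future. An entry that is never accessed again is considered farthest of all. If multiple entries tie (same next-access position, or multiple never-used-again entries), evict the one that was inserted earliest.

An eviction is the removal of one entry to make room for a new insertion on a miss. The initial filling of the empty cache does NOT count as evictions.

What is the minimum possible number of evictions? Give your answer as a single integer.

Answer: 7

Derivation:
OPT (Belady) simulation (capacity=2):
  1. access 77: MISS. Cache: [77]
  2. access 35: MISS. Cache: [77 35]
  3. access 77: HIT. Next use of 77: step 4. Cache: [77 35]
  4. access 77: HIT. Next use of 77: step 19. Cache: [77 35]
  5. access 79: MISS, evict 77 (next use: step 19). Cache: [35 79]
  6. access 79: HIT. Next use of 79: step 8. Cache: [35 79]
  7. access 35: HIT. Next use of 35: step 9. Cache: [35 79]
  8. access 79: HIT. Next use of 79: step 12. Cache: [35 79]
  9. access 35: HIT. Next use of 35: step 10. Cache: [35 79]
  10. access 35: HIT. Next use of 35: step 32. Cache: [35 79]
  11. access 9: MISS, evict 35 (next use: step 32). Cache: [79 9]
  12. access 79: HIT. Next use of 79: step 30. Cache: [79 9]
  13. access 55: MISS, evict 79 (next use: step 30). Cache: [9 55]
  14. access 55: HIT. Next use of 55: step 18. Cache: [9 55]
  15. access 9: HIT. Next use of 9: step 16. Cache: [9 55]
  16. access 9: HIT. Next use of 9: step 17. Cache: [9 55]
  17. access 9: HIT. Next use of 9: step 20. Cache: [9 55]
  18. access 55: HIT. Next use of 55: step 27. Cache: [9 55]
  19. access 77: MISS, evict 55 (next use: step 27). Cache: [9 77]
  20. access 9: HIT. Next use of 9: step 23. Cache: [9 77]
  21. access 77: HIT. Next use of 77: step 22. Cache: [9 77]
  22. access 77: HIT. Next use of 77: step 24. Cache: [9 77]
  23. access 9: HIT. Next use of 9: step 29. Cache: [9 77]
  24. access 77: HIT. Next use of 77: step 25. Cache: [9 77]
  25. access 77: HIT. Next use of 77: step 26. Cache: [9 77]
  26. access 77: HIT. Next use of 77: never. Cache: [9 77]
  27. access 55: MISS, evict 77 (next use: never). Cache: [9 55]
  28. access 55: HIT. Next use of 55: never. Cache: [9 55]
  29. access 9: HIT. Next use of 9: step 31. Cache: [9 55]
  30. access 79: MISS, evict 55 (next use: never). Cache: [9 79]
  31. access 9: HIT. Next use of 9: never. Cache: [9 79]
  32. access 35: MISS, evict 9 (next use: never). Cache: [79 35]
  33. access 79: HIT. Next use of 79: never. Cache: [79 35]
Total: 24 hits, 9 misses, 7 evictions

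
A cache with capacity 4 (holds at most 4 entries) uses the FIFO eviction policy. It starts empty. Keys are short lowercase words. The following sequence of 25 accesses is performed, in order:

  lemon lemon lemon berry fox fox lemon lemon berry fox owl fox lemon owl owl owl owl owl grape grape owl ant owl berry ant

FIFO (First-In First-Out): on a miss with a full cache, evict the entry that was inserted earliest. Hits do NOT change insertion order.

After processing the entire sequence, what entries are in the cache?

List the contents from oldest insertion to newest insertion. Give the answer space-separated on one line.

FIFO simulation (capacity=4):
  1. access lemon: MISS. Cache (old->new): [lemon]
  2. access lemon: HIT. Cache (old->new): [lemon]
  3. access lemon: HIT. Cache (old->new): [lemon]
  4. access berry: MISS. Cache (old->new): [lemon berry]
  5. access fox: MISS. Cache (old->new): [lemon berry fox]
  6. access fox: HIT. Cache (old->new): [lemon berry fox]
  7. access lemon: HIT. Cache (old->new): [lemon berry fox]
  8. access lemon: HIT. Cache (old->new): [lemon berry fox]
  9. access berry: HIT. Cache (old->new): [lemon berry fox]
  10. access fox: HIT. Cache (old->new): [lemon berry fox]
  11. access owl: MISS. Cache (old->new): [lemon berry fox owl]
  12. access fox: HIT. Cache (old->new): [lemon berry fox owl]
  13. access lemon: HIT. Cache (old->new): [lemon berry fox owl]
  14. access owl: HIT. Cache (old->new): [lemon berry fox owl]
  15. access owl: HIT. Cache (old->new): [lemon berry fox owl]
  16. access owl: HIT. Cache (old->new): [lemon berry fox owl]
  17. access owl: HIT. Cache (old->new): [lemon berry fox owl]
  18. access owl: HIT. Cache (old->new): [lemon berry fox owl]
  19. access grape: MISS, evict lemon. Cache (old->new): [berry fox owl grape]
  20. access grape: HIT. Cache (old->new): [berry fox owl grape]
  21. access owl: HIT. Cache (old->new): [berry fox owl grape]
  22. access ant: MISS, evict berry. Cache (old->new): [fox owl grape ant]
  23. access owl: HIT. Cache (old->new): [fox owl grape ant]
  24. access berry: MISS, evict fox. Cache (old->new): [owl grape ant berry]
  25. access ant: HIT. Cache (old->new): [owl grape ant berry]
Total: 18 hits, 7 misses, 3 evictions

Answer: owl grape ant berry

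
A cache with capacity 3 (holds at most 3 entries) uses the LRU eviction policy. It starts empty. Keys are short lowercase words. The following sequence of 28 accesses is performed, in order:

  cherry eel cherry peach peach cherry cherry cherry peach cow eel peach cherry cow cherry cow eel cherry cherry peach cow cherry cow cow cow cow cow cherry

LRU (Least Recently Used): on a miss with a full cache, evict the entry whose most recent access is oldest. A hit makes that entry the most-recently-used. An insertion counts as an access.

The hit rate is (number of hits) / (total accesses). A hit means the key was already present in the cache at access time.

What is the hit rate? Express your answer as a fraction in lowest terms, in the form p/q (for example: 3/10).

LRU simulation (capacity=3):
  1. access cherry: MISS. Cache (LRU->MRU): [cherry]
  2. access eel: MISS. Cache (LRU->MRU): [cherry eel]
  3. access cherry: HIT. Cache (LRU->MRU): [eel cherry]
  4. access peach: MISS. Cache (LRU->MRU): [eel cherry peach]
  5. access peach: HIT. Cache (LRU->MRU): [eel cherry peach]
  6. access cherry: HIT. Cache (LRU->MRU): [eel peach cherry]
  7. access cherry: HIT. Cache (LRU->MRU): [eel peach cherry]
  8. access cherry: HIT. Cache (LRU->MRU): [eel peach cherry]
  9. access peach: HIT. Cache (LRU->MRU): [eel cherry peach]
  10. access cow: MISS, evict eel. Cache (LRU->MRU): [cherry peach cow]
  11. access eel: MISS, evict cherry. Cache (LRU->MRU): [peach cow eel]
  12. access peach: HIT. Cache (LRU->MRU): [cow eel peach]
  13. access cherry: MISS, evict cow. Cache (LRU->MRU): [eel peach cherry]
  14. access cow: MISS, evict eel. Cache (LRU->MRU): [peach cherry cow]
  15. access cherry: HIT. Cache (LRU->MRU): [peach cow cherry]
  16. access cow: HIT. Cache (LRU->MRU): [peach cherry cow]
  17. access eel: MISS, evict peach. Cache (LRU->MRU): [cherry cow eel]
  18. access cherry: HIT. Cache (LRU->MRU): [cow eel cherry]
  19. access cherry: HIT. Cache (LRU->MRU): [cow eel cherry]
  20. access peach: MISS, evict cow. Cache (LRU->MRU): [eel cherry peach]
  21. access cow: MISS, evict eel. Cache (LRU->MRU): [cherry peach cow]
  22. access cherry: HIT. Cache (LRU->MRU): [peach cow cherry]
  23. access cow: HIT. Cache (LRU->MRU): [peach cherry cow]
  24. access cow: HIT. Cache (LRU->MRU): [peach cherry cow]
  25. access cow: HIT. Cache (LRU->MRU): [peach cherry cow]
  26. access cow: HIT. Cache (LRU->MRU): [peach cherry cow]
  27. access cow: HIT. Cache (LRU->MRU): [peach cherry cow]
  28. access cherry: HIT. Cache (LRU->MRU): [peach cow cherry]
Total: 18 hits, 10 misses, 7 evictions

Hit rate = 18/28 = 9/14

Answer: 9/14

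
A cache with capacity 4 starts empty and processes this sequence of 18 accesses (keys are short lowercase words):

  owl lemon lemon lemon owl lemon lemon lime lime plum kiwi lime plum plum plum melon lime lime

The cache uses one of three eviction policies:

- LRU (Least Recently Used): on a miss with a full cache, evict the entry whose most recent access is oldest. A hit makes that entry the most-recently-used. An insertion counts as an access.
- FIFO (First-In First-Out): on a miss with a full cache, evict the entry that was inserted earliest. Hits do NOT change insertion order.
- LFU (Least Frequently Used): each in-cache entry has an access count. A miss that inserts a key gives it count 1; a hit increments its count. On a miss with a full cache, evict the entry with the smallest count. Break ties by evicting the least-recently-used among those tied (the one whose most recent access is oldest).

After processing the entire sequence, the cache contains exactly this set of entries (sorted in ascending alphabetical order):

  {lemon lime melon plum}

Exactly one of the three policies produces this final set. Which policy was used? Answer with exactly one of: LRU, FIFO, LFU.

Simulating under each policy and comparing final sets:
  LRU: final set = {kiwi lime melon plum} -> differs
  FIFO: final set = {kiwi lime melon plum} -> differs
  LFU: final set = {lemon lime melon plum} -> MATCHES target
Only LFU produces the target set.

Answer: LFU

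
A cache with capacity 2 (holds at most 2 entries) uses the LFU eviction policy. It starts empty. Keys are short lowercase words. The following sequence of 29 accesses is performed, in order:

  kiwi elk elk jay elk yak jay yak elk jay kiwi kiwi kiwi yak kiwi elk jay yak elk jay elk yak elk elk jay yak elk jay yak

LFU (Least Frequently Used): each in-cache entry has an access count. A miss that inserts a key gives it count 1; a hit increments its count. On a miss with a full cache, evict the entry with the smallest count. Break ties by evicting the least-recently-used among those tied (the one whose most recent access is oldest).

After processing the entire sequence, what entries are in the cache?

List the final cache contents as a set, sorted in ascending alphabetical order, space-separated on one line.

Answer: elk yak

Derivation:
LFU simulation (capacity=2):
  1. access kiwi: MISS. Cache: [kiwi(c=1)]
  2. access elk: MISS. Cache: [kiwi(c=1) elk(c=1)]
  3. access elk: HIT, count now 2. Cache: [kiwi(c=1) elk(c=2)]
  4. access jay: MISS, evict kiwi(c=1). Cache: [jay(c=1) elk(c=2)]
  5. access elk: HIT, count now 3. Cache: [jay(c=1) elk(c=3)]
  6. access yak: MISS, evict jay(c=1). Cache: [yak(c=1) elk(c=3)]
  7. access jay: MISS, evict yak(c=1). Cache: [jay(c=1) elk(c=3)]
  8. access yak: MISS, evict jay(c=1). Cache: [yak(c=1) elk(c=3)]
  9. access elk: HIT, count now 4. Cache: [yak(c=1) elk(c=4)]
  10. access jay: MISS, evict yak(c=1). Cache: [jay(c=1) elk(c=4)]
  11. access kiwi: MISS, evict jay(c=1). Cache: [kiwi(c=1) elk(c=4)]
  12. access kiwi: HIT, count now 2. Cache: [kiwi(c=2) elk(c=4)]
  13. access kiwi: HIT, count now 3. Cache: [kiwi(c=3) elk(c=4)]
  14. access yak: MISS, evict kiwi(c=3). Cache: [yak(c=1) elk(c=4)]
  15. access kiwi: MISS, evict yak(c=1). Cache: [kiwi(c=1) elk(c=4)]
  16. access elk: HIT, count now 5. Cache: [kiwi(c=1) elk(c=5)]
  17. access jay: MISS, evict kiwi(c=1). Cache: [jay(c=1) elk(c=5)]
  18. access yak: MISS, evict jay(c=1). Cache: [yak(c=1) elk(c=5)]
  19. access elk: HIT, count now 6. Cache: [yak(c=1) elk(c=6)]
  20. access jay: MISS, evict yak(c=1). Cache: [jay(c=1) elk(c=6)]
  21. access elk: HIT, count now 7. Cache: [jay(c=1) elk(c=7)]
  22. access yak: MISS, evict jay(c=1). Cache: [yak(c=1) elk(c=7)]
  23. access elk: HIT, count now 8. Cache: [yak(c=1) elk(c=8)]
  24. access elk: HIT, count now 9. Cache: [yak(c=1) elk(c=9)]
  25. access jay: MISS, evict yak(c=1). Cache: [jay(c=1) elk(c=9)]
  26. access yak: MISS, evict jay(c=1). Cache: [yak(c=1) elk(c=9)]
  27. access elk: HIT, count now 10. Cache: [yak(c=1) elk(c=10)]
  28. access jay: MISS, evict yak(c=1). Cache: [jay(c=1) elk(c=10)]
  29. access yak: MISS, evict jay(c=1). Cache: [yak(c=1) elk(c=10)]
Total: 11 hits, 18 misses, 16 evictions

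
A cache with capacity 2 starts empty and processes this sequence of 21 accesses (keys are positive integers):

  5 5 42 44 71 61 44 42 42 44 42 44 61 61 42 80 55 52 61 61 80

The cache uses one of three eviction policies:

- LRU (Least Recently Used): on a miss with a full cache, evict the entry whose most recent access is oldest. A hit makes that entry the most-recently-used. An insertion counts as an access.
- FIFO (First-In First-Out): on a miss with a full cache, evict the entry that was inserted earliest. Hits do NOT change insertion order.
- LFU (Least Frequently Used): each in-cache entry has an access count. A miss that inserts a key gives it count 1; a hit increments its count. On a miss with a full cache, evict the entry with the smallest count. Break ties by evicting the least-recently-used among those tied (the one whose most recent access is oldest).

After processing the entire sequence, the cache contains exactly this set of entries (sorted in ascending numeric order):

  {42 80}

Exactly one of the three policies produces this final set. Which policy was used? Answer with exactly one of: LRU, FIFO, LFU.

Simulating under each policy and comparing final sets:
  LRU: final set = {61 80} -> differs
  FIFO: final set = {61 80} -> differs
  LFU: final set = {42 80} -> MATCHES target
Only LFU produces the target set.

Answer: LFU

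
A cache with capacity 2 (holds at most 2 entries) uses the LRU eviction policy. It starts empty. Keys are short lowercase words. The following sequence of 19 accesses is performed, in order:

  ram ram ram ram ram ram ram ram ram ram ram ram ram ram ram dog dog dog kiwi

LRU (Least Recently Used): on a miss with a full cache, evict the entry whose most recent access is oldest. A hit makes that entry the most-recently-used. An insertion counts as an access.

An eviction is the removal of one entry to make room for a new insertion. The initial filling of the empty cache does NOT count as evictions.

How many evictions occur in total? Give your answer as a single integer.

LRU simulation (capacity=2):
  1. access ram: MISS. Cache (LRU->MRU): [ram]
  2. access ram: HIT. Cache (LRU->MRU): [ram]
  3. access ram: HIT. Cache (LRU->MRU): [ram]
  4. access ram: HIT. Cache (LRU->MRU): [ram]
  5. access ram: HIT. Cache (LRU->MRU): [ram]
  6. access ram: HIT. Cache (LRU->MRU): [ram]
  7. access ram: HIT. Cache (LRU->MRU): [ram]
  8. access ram: HIT. Cache (LRU->MRU): [ram]
  9. access ram: HIT. Cache (LRU->MRU): [ram]
  10. access ram: HIT. Cache (LRU->MRU): [ram]
  11. access ram: HIT. Cache (LRU->MRU): [ram]
  12. access ram: HIT. Cache (LRU->MRU): [ram]
  13. access ram: HIT. Cache (LRU->MRU): [ram]
  14. access ram: HIT. Cache (LRU->MRU): [ram]
  15. access ram: HIT. Cache (LRU->MRU): [ram]
  16. access dog: MISS. Cache (LRU->MRU): [ram dog]
  17. access dog: HIT. Cache (LRU->MRU): [ram dog]
  18. access dog: HIT. Cache (LRU->MRU): [ram dog]
  19. access kiwi: MISS, evict ram. Cache (LRU->MRU): [dog kiwi]
Total: 16 hits, 3 misses, 1 evictions

Answer: 1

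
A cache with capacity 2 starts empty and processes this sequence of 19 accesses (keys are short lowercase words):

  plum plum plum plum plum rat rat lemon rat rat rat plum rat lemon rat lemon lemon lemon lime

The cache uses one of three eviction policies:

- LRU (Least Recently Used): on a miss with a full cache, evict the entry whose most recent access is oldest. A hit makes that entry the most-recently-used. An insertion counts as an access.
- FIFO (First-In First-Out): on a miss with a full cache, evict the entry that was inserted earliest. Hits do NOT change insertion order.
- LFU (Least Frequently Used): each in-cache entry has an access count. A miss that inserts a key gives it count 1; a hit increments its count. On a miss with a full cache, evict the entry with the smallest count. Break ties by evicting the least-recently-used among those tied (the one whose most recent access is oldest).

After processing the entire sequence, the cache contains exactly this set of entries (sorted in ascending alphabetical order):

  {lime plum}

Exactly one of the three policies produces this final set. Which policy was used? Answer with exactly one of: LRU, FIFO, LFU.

Answer: LFU

Derivation:
Simulating under each policy and comparing final sets:
  LRU: final set = {lemon lime} -> differs
  FIFO: final set = {lemon lime} -> differs
  LFU: final set = {lime plum} -> MATCHES target
Only LFU produces the target set.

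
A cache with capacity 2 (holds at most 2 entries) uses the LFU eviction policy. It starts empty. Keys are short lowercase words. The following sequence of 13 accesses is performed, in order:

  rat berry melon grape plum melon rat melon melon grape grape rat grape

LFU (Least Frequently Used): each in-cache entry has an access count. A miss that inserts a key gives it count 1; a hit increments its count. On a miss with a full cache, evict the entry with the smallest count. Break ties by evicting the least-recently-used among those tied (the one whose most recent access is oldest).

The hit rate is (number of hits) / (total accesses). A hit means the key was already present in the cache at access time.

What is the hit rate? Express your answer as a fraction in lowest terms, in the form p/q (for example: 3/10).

LFU simulation (capacity=2):
  1. access rat: MISS. Cache: [rat(c=1)]
  2. access berry: MISS. Cache: [rat(c=1) berry(c=1)]
  3. access melon: MISS, evict rat(c=1). Cache: [berry(c=1) melon(c=1)]
  4. access grape: MISS, evict berry(c=1). Cache: [melon(c=1) grape(c=1)]
  5. access plum: MISS, evict melon(c=1). Cache: [grape(c=1) plum(c=1)]
  6. access melon: MISS, evict grape(c=1). Cache: [plum(c=1) melon(c=1)]
  7. access rat: MISS, evict plum(c=1). Cache: [melon(c=1) rat(c=1)]
  8. access melon: HIT, count now 2. Cache: [rat(c=1) melon(c=2)]
  9. access melon: HIT, count now 3. Cache: [rat(c=1) melon(c=3)]
  10. access grape: MISS, evict rat(c=1). Cache: [grape(c=1) melon(c=3)]
  11. access grape: HIT, count now 2. Cache: [grape(c=2) melon(c=3)]
  12. access rat: MISS, evict grape(c=2). Cache: [rat(c=1) melon(c=3)]
  13. access grape: MISS, evict rat(c=1). Cache: [grape(c=1) melon(c=3)]
Total: 3 hits, 10 misses, 8 evictions

Hit rate = 3/13

Answer: 3/13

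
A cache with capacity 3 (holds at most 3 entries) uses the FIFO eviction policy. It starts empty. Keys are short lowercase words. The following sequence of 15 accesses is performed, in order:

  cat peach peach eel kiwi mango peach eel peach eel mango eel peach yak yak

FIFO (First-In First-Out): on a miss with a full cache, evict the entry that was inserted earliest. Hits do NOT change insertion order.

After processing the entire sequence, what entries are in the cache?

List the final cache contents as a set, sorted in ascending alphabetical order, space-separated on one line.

Answer: eel peach yak

Derivation:
FIFO simulation (capacity=3):
  1. access cat: MISS. Cache (old->new): [cat]
  2. access peach: MISS. Cache (old->new): [cat peach]
  3. access peach: HIT. Cache (old->new): [cat peach]
  4. access eel: MISS. Cache (old->new): [cat peach eel]
  5. access kiwi: MISS, evict cat. Cache (old->new): [peach eel kiwi]
  6. access mango: MISS, evict peach. Cache (old->new): [eel kiwi mango]
  7. access peach: MISS, evict eel. Cache (old->new): [kiwi mango peach]
  8. access eel: MISS, evict kiwi. Cache (old->new): [mango peach eel]
  9. access peach: HIT. Cache (old->new): [mango peach eel]
  10. access eel: HIT. Cache (old->new): [mango peach eel]
  11. access mango: HIT. Cache (old->new): [mango peach eel]
  12. access eel: HIT. Cache (old->new): [mango peach eel]
  13. access peach: HIT. Cache (old->new): [mango peach eel]
  14. access yak: MISS, evict mango. Cache (old->new): [peach eel yak]
  15. access yak: HIT. Cache (old->new): [peach eel yak]
Total: 7 hits, 8 misses, 5 evictions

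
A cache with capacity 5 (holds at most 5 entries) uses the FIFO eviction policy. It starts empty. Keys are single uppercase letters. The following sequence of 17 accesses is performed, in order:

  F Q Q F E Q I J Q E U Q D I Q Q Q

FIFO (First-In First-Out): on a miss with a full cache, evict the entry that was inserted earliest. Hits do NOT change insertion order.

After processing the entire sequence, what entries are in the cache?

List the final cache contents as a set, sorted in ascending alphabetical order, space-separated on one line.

FIFO simulation (capacity=5):
  1. access F: MISS. Cache (old->new): [F]
  2. access Q: MISS. Cache (old->new): [F Q]
  3. access Q: HIT. Cache (old->new): [F Q]
  4. access F: HIT. Cache (old->new): [F Q]
  5. access E: MISS. Cache (old->new): [F Q E]
  6. access Q: HIT. Cache (old->new): [F Q E]
  7. access I: MISS. Cache (old->new): [F Q E I]
  8. access J: MISS. Cache (old->new): [F Q E I J]
  9. access Q: HIT. Cache (old->new): [F Q E I J]
  10. access E: HIT. Cache (old->new): [F Q E I J]
  11. access U: MISS, evict F. Cache (old->new): [Q E I J U]
  12. access Q: HIT. Cache (old->new): [Q E I J U]
  13. access D: MISS, evict Q. Cache (old->new): [E I J U D]
  14. access I: HIT. Cache (old->new): [E I J U D]
  15. access Q: MISS, evict E. Cache (old->new): [I J U D Q]
  16. access Q: HIT. Cache (old->new): [I J U D Q]
  17. access Q: HIT. Cache (old->new): [I J U D Q]
Total: 9 hits, 8 misses, 3 evictions

Answer: D I J Q U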